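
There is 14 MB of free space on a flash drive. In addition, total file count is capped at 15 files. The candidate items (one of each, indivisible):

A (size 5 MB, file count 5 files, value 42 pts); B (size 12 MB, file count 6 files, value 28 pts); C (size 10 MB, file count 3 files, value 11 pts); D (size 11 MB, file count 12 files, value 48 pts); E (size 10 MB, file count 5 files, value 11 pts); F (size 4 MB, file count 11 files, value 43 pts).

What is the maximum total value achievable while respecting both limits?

54 pts

Feasible sets respecting both limits:
- C+F: size 14, file count 14, value 54
- D: size 11, file count 12, value 48
- F: size 4, file count 11, value 43
- A: size 5, file count 5, value 42
Best: 54 pts.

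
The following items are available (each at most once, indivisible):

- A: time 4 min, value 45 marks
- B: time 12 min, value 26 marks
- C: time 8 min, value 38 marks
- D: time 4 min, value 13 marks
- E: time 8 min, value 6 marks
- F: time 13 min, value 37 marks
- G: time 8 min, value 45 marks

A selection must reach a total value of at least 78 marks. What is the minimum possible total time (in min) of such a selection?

Subsets with value ≥ 78, sorted by total time:
- A+G: time 12, value 90
- A+C: time 12, value 83
Minimum time: 12 min.

12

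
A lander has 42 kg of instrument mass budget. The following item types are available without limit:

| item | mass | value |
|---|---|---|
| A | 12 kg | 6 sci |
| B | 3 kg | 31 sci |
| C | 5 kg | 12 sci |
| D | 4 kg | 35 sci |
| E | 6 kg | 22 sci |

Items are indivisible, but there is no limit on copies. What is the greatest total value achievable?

Best value-per-unit is B at 31/3, and filling with it alone uses mass 14×3=42. No mix of the others beats 14×31 = 434.

434 sci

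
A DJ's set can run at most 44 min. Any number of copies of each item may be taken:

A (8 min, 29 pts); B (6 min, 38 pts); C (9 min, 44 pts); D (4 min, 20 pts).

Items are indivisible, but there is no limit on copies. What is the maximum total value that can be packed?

268 pts

Best value-per-unit is B at 38/6; filling with it alone gives 7×38 = 266.
Optimal mix: 6×B + 2×D → duration 44, value 268.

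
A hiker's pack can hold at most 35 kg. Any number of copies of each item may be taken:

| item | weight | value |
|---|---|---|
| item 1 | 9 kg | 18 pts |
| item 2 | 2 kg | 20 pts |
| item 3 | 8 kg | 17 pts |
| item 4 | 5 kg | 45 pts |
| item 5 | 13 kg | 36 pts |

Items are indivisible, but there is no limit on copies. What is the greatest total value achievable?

345 pts

Best value-per-unit is item 2 at 20/2; filling with it alone gives 17×20 = 340.
Optimal mix: 15×item 2 + 1×item 4 → weight 35, value 345.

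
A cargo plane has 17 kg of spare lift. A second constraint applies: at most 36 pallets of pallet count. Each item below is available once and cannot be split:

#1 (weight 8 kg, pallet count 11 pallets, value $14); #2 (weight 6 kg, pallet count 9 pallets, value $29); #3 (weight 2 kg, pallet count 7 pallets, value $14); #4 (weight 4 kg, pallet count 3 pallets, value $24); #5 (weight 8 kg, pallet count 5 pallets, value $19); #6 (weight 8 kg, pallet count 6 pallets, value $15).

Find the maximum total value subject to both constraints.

Feasible sets respecting both limits:
- #2+#3+#4: weight 12, pallet count 19, value 67
- #2+#3+#5: weight 16, pallet count 21, value 62
- #2+#3+#6: weight 16, pallet count 22, value 58
- #1+#2+#3: weight 16, pallet count 27, value 57
Best: $67.

$67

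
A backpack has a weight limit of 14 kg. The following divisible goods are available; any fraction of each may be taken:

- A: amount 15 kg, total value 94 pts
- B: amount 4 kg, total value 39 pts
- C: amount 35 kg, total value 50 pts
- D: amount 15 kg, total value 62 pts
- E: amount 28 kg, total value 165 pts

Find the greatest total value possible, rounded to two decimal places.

Take in order of value per unit:
- B (39/4 per unit): all 4 → value 39, running total 39.00
- A (94/15 per unit): 10 of 15 → value 10×94/15 = 62.6667, running total 101.67
Total 101.67.

101.67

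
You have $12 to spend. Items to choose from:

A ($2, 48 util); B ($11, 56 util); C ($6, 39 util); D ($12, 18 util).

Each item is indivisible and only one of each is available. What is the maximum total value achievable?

87 util

Check high-value combinations within $12:
- A+C: cost 2+6=8, value 48+39=87
- B: cost 11, value 56
- A: cost 2, value 48
- C: cost 6, value 39
- D: cost 12, value 18
Best: 87 util.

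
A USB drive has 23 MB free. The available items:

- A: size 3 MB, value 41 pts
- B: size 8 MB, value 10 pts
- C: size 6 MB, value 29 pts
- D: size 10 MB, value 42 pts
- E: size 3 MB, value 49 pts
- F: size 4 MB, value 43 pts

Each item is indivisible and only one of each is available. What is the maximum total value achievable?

175 pts

Check high-value combinations within 23 MB:
- A+D+E+F: size 3+10+3+4=20, value 41+42+49+43=175
- C+D+E+F: size 6+10+3+4=23, value 29+42+49+43=163
- A+C+E+F: size 3+6+3+4=16, value 41+29+49+43=162
- A+C+D+E: size 3+6+10+3=22, value 41+29+42+49=161
Best: 175 pts.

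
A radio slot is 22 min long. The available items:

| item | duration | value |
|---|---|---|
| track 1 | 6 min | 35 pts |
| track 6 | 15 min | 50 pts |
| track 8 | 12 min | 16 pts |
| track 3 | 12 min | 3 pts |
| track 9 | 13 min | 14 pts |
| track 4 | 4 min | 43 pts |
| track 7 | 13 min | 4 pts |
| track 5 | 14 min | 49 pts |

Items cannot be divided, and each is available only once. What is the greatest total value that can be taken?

Check high-value combinations within 22 min:
- track 1+track 8+track 4: duration 6+12+4=22, value 35+16+43=94
- track 6+track 4: duration 15+4=19, value 50+43=93
- track 4+track 5: duration 4+14=18, value 43+49=92
- track 1+track 6: duration 6+15=21, value 35+50=85
- track 1+track 5: duration 6+14=20, value 35+49=84
Best: 94 pts.

94 pts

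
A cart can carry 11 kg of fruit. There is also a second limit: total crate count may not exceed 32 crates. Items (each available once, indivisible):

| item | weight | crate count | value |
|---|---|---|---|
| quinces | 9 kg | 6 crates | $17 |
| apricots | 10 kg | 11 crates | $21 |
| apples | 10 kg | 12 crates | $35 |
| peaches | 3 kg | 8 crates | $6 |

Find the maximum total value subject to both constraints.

$35

Feasible sets respecting both limits:
- apples: weight 10, crate count 12, value 35
- apricots: weight 10, crate count 11, value 21
- quinces: weight 9, crate count 6, value 17
Best: $35.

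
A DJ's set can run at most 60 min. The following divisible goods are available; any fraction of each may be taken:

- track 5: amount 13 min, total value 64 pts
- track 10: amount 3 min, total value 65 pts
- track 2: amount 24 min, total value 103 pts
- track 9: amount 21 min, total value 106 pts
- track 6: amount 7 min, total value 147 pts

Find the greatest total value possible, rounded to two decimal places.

Take in order of value per unit:
- track 10 (65/3 per unit): all 3 → value 65, running total 65.00
- track 6 (147/7 per unit): all 7 → value 147, running total 212.00
- track 9 (106/21 per unit): all 21 → value 106, running total 318.00
- track 5 (64/13 per unit): all 13 → value 64, running total 382.00
- track 2 (103/24 per unit): 16 of 24 → value 16×103/24 = 68.6667, running total 450.67
Total 450.67.

450.67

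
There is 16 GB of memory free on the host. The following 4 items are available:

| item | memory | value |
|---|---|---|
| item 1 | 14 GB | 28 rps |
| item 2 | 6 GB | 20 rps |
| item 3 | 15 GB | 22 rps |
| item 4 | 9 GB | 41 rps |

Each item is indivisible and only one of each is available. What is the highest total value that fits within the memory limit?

61 rps

Check high-value combinations within 16 GB:
- item 2+item 4: memory 6+9=15, value 20+41=61
- item 4: memory 9, value 41
- item 1: memory 14, value 28
- item 3: memory 15, value 22
Best: 61 rps.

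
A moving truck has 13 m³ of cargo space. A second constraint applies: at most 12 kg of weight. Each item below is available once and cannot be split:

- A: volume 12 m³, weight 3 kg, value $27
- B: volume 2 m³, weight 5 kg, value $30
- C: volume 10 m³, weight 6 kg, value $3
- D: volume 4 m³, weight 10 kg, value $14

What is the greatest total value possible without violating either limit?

$33

Feasible sets respecting both limits:
- B+C: volume 12, weight 11, value 33
- B: volume 2, weight 5, value 30
- A: volume 12, weight 3, value 27
Best: $33.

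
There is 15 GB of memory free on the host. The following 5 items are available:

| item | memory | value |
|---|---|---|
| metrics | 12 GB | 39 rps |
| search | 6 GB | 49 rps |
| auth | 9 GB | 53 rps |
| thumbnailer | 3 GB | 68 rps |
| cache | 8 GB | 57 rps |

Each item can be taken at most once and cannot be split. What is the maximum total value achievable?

125 rps

Check high-value combinations within 15 GB:
- thumbnailer+cache: memory 3+8=11, value 68+57=125
- auth+thumbnailer: memory 9+3=12, value 53+68=121
- search+thumbnailer: memory 6+3=9, value 49+68=117
- metrics+thumbnailer: memory 12+3=15, value 39+68=107
Best: 125 rps.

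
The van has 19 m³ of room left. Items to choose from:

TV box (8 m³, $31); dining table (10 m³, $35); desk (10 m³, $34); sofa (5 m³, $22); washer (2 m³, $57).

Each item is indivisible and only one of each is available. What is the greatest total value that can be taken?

Check high-value combinations within 19 m³:
- dining table+sofa+washer: volume 10+5+2=17, value 35+22+57=114
- desk+sofa+washer: volume 10+5+2=17, value 34+22+57=113
- TV box+sofa+washer: volume 8+5+2=15, value 31+22+57=110
- dining table+washer: volume 10+2=12, value 35+57=92
- desk+washer: volume 10+2=12, value 34+57=91
Best: $114.

$114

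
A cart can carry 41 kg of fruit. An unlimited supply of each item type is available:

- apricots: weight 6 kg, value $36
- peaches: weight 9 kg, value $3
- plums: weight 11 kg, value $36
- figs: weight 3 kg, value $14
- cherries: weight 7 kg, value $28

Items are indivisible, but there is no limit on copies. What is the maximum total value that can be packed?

Best value-per-unit is apricots at 36/6; filling with it alone gives 6×36 = 216.
Optimal mix: 6×apricots + 1×figs → weight 39, value 230.

$230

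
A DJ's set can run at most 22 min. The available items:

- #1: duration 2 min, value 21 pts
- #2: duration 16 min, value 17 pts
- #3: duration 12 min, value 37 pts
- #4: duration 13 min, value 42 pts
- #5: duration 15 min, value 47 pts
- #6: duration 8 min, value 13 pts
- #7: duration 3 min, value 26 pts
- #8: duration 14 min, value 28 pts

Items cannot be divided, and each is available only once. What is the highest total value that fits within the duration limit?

94 pts

This is a 0/1 knapsack; check combinations near the capacity.
- #1+#5+#7: duration 2+15+3=20, value 21+47+26=94
- #1+#4+#7: duration 2+13+3=18, value 21+42+26=89
- #1+#3+#7: duration 2+12+3=17, value 21+37+26=84
Best: 94 pts.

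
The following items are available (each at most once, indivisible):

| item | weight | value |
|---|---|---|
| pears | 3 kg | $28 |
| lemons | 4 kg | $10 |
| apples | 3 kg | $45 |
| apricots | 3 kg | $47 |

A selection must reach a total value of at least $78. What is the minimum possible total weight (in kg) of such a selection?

6

Subsets with value ≥ 78, sorted by total weight:
- apples+apricots: weight 6, value 92
- pears+apples+apricots: weight 9, value 120
Minimum weight: 6 kg.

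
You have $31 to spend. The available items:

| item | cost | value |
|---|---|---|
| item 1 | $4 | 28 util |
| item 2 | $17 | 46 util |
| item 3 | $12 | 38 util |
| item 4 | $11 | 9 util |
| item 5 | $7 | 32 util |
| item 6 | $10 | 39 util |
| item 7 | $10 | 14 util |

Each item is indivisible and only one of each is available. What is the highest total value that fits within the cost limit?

This is a 0/1 knapsack; check combinations near the capacity.
- item 1+item 2+item 6: cost 4+17+10=31, value 28+46+39=113
- item 1+item 5+item 6+item 7: cost 4+7+10+10=31, value 28+32+39+14=113
- item 3+item 5+item 6: cost 12+7+10=29, value 38+32+39=109
- item 1+item 2+item 5: cost 4+17+7=28, value 28+46+32=106
- item 1+item 3+item 6: cost 4+12+10=26, value 28+38+39=105
Best: 113 util.

113 util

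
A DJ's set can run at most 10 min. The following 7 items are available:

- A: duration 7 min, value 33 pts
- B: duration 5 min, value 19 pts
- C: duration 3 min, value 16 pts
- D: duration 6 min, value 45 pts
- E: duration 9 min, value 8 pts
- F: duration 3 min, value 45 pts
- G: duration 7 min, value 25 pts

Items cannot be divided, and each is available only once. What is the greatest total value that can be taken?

Check high-value combinations within 10 min:
- D+F: duration 6+3=9, value 45+45=90
- A+F: duration 7+3=10, value 33+45=78
- F+G: duration 3+7=10, value 45+25=70
Best: 90 pts.

90 pts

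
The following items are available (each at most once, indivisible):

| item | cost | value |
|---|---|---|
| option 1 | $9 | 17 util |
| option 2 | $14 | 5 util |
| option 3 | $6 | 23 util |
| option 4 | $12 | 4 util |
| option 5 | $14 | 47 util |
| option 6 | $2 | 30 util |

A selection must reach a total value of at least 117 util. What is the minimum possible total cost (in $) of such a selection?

Subsets with value ≥ 117, sorted by total cost:
- option 1+option 3+option 5+option 6: cost 31, value 117
- option 1+option 3+option 4+option 5+option 6: cost 43, value 121
- option 1+option 2+option 3+option 5+option 6: cost 45, value 122
- option 1+option 2+option 3+option 4+option 5+option 6: cost 57, value 126
Minimum cost: 31 $.

31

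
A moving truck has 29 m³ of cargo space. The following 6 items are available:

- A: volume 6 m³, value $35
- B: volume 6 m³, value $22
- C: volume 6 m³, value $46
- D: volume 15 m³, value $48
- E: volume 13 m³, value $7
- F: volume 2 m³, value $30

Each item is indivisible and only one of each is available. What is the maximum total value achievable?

This is a 0/1 knapsack; check combinations near the capacity.
- A+C+D+F: volume 6+6+15+2=29, value 35+46+48+30=159
- B+C+D+F: volume 6+6+15+2=29, value 22+46+48+30=146
- A+B+D+F: volume 6+6+15+2=29, value 35+22+48+30=135
- A+B+C+F: volume 6+6+6+2=20, value 35+22+46+30=133
- A+C+D: volume 6+6+15=27, value 35+46+48=129
Best: $159.

$159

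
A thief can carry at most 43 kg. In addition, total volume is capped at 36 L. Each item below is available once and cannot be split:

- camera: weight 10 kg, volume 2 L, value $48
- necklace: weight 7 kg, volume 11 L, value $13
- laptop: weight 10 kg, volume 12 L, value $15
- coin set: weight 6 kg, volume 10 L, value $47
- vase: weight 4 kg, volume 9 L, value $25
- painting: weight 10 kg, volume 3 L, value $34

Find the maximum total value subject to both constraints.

Feasible sets respecting both limits:
- camera+laptop+coin set+vase+painting: weight 40, volume 36, value 169
- camera+necklace+coin set+vase+painting: weight 37, volume 35, value 167
- camera+coin set+vase+painting: weight 30, volume 24, value 154
Best: $169.

$169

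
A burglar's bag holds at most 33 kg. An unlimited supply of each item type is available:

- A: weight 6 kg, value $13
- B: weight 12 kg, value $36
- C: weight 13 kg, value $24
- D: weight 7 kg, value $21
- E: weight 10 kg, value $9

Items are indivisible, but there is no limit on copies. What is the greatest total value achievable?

Best value-per-unit is B at 36/12; filling with it alone gives 2×36 = 72.
Optimal mix: 1×B + 3×D → weight 33, value 99.

$99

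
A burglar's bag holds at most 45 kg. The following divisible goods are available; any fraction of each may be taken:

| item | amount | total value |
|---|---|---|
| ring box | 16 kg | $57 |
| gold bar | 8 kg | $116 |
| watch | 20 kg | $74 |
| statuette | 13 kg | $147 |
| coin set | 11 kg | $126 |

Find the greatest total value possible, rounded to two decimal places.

Take in order of value per unit:
- gold bar (116/8 per unit): all 8 → value 116, running total 116.00
- coin set (126/11 per unit): all 11 → value 126, running total 242.00
- statuette (147/13 per unit): all 13 → value 147, running total 389.00
- watch (74/20 per unit): 13 of 20 → value 13×74/20 = 48.1000, running total 437.10
Total 437.10.

437.10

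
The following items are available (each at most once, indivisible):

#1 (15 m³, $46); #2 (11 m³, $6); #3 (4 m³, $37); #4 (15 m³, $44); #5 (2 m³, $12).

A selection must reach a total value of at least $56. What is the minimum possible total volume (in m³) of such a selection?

17

Subsets with value ≥ 56, sorted by total volume:
- #1+#5: volume 17, value 58
- #4+#5: volume 17, value 56
- #1+#3: volume 19, value 83
- #3+#4: volume 19, value 81
Minimum volume: 17 m³.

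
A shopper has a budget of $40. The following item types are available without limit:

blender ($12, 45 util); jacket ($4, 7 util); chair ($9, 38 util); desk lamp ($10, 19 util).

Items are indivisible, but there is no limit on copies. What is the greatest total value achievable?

Best value-per-unit is chair at 38/9; filling with it alone gives 4×38 = 152.
Optimal mix: 1×blender + 3×chair → cost 39, value 159.

159 util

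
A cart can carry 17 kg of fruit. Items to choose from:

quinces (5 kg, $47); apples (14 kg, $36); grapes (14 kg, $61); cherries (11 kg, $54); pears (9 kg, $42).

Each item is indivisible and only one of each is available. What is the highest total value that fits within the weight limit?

$101

Check high-value combinations within 17 kg:
- quinces+cherries: weight 5+11=16, value 47+54=101
- quinces+pears: weight 5+9=14, value 47+42=89
- grapes: weight 14, value 61
- cherries: weight 11, value 54
Best: $101.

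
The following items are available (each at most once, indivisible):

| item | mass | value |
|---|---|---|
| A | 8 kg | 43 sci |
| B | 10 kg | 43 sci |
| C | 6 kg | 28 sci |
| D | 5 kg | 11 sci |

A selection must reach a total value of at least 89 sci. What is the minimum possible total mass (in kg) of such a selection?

23

Subsets with value ≥ 89, sorted by total mass:
- A+B+D: mass 23, value 97
- A+B+C: mass 24, value 114
Minimum mass: 23 kg.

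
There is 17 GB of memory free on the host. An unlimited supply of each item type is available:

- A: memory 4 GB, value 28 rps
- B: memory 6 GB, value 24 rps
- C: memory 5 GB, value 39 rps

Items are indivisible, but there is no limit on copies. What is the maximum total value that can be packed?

123 rps

Best value-per-unit is C at 39/5; filling with it alone gives 3×39 = 117.
Optimal mix: 3×A + 1×C → memory 17, value 123.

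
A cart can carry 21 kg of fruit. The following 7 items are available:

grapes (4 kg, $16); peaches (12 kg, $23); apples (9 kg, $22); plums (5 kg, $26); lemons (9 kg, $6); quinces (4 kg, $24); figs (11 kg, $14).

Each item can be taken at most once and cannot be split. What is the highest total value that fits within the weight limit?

$73

Check high-value combinations within 21 kg:
- peaches+plums+quinces: weight 12+5+4=21, value 23+26+24=73
- apples+plums+quinces: weight 9+5+4=18, value 22+26+24=72
- grapes+plums+quinces: weight 4+5+4=13, value 16+26+24=66
- grapes+peaches+plums: weight 4+12+5=21, value 16+23+26=65
- grapes+apples+plums: weight 4+9+5=18, value 16+22+26=64
Best: $73.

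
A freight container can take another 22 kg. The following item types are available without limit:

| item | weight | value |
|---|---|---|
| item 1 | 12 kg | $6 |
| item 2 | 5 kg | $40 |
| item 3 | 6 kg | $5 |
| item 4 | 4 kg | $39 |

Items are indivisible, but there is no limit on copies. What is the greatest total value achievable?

Best value-per-unit is item 4 at 39/4; filling with it alone gives 5×39 = 195.
Optimal mix: 2×item 2 + 3×item 4 → weight 22, value 197.

$197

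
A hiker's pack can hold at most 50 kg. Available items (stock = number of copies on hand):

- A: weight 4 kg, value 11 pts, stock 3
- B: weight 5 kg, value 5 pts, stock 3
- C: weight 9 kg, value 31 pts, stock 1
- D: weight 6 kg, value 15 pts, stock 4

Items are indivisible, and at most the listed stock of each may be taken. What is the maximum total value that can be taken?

129 pts

Top feasible selections:
- 3×A + 1×B + 1×C + 4×D: weight 50, value 129
- 3×A + 1×C + 4×D: weight 45, value 124
- 3×A + 2×B + 1×C + 3×D: weight 49, value 119
- 2×A + 1×B + 1×C + 4×D: weight 46, value 118
Best: 129 pts.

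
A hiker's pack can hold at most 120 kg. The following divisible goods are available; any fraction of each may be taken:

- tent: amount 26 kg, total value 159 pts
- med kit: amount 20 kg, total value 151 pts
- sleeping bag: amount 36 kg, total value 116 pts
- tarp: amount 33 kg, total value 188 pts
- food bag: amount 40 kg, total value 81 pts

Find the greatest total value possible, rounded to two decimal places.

624.13

Take in order of value per unit:
- med kit (151/20 per unit): all 20 → value 151, running total 151.00
- tent (159/26 per unit): all 26 → value 159, running total 310.00
- tarp (188/33 per unit): all 33 → value 188, running total 498.00
- sleeping bag (116/36 per unit): all 36 → value 116, running total 614.00
- food bag (81/40 per unit): 5 of 40 → value 5×81/40 = 10.1250, running total 624.13
Total 624.13.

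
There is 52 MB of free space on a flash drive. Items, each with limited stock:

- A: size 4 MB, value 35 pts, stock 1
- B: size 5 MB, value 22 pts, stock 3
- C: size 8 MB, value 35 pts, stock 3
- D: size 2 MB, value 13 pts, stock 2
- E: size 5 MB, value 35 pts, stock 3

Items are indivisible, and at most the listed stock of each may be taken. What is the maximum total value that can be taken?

Best selections within size 52 and stock limits:
- 1×A + 1×B + 3×C + 2×D + 3×E: size 52, value 293
- 1×A + 3×B + 2×C + 1×D + 3×E: size 52, value 289
Best: 293 pts.

293 pts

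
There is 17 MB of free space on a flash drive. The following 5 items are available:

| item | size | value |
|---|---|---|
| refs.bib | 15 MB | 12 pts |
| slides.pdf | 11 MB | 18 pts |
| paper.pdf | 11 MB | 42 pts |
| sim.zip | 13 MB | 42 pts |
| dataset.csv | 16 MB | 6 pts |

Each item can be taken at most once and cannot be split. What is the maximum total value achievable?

Check high-value combinations within 17 MB:
- paper.pdf: size 11, value 42
- sim.zip: size 13, value 42
- slides.pdf: size 11, value 18
- refs.bib: size 15, value 12
- dataset.csv: size 16, value 6
Best: 42 pts.

42 pts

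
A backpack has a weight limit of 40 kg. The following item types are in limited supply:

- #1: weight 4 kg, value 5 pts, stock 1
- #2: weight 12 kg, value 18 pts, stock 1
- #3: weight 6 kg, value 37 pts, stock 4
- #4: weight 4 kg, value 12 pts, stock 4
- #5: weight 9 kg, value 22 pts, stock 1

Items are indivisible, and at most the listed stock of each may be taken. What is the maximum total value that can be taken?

196 pts

Top feasible selections:
- 4×#3 + 4×#4: weight 40, value 196
- 1×#1 + 4×#3 + 3×#4: weight 40, value 189
- 4×#3 + 3×#4: weight 36, value 184
Best: 196 pts.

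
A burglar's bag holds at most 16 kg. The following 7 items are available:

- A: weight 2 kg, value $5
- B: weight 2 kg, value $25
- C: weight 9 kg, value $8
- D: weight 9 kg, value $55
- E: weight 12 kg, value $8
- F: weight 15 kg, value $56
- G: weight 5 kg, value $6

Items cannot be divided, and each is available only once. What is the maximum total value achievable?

$86

Check high-value combinations within 16 kg:
- B+D+G: weight 2+9+5=16, value 25+55+6=86
- A+B+D: weight 2+2+9=13, value 5+25+55=85
- B+D: weight 2+9=11, value 25+55=80
Best: $86.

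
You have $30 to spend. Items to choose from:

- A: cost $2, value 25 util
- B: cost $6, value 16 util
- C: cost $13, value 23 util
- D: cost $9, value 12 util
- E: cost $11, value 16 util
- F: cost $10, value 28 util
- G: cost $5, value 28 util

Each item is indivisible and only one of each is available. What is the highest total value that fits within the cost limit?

104 util

Check high-value combinations within $30:
- A+C+F+G: cost 2+13+10+5=30, value 25+23+28+28=104
- A+B+F+G: cost 2+6+10+5=23, value 25+16+28+28=97
- A+E+F+G: cost 2+11+10+5=28, value 25+16+28+28=97
- A+D+F+G: cost 2+9+10+5=26, value 25+12+28+28=93
- A+B+C+G: cost 2+6+13+5=26, value 25+16+23+28=92
Best: 104 util.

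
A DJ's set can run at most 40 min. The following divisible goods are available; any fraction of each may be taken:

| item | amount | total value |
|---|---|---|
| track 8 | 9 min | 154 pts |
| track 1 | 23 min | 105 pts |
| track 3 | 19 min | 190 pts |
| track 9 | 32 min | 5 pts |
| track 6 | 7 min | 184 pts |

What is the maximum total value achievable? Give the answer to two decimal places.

550.83

Take in order of value per unit:
- track 6 (184/7 per unit): all 7 → value 184, running total 184.00
- track 8 (154/9 per unit): all 9 → value 154, running total 338.00
- track 3 (190/19 per unit): all 19 → value 190, running total 528.00
- track 1 (105/23 per unit): 5 of 23 → value 5×105/23 = 22.8261, running total 550.83
Total 550.83.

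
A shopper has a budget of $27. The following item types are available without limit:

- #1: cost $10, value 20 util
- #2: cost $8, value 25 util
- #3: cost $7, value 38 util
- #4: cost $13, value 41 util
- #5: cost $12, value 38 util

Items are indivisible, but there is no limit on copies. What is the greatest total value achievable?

Best value-per-unit is #3 at 38/7; filling with it alone gives 3×38 = 114.
Optimal mix: 2×#3 + 1×#4 → cost 27, value 117.

117 util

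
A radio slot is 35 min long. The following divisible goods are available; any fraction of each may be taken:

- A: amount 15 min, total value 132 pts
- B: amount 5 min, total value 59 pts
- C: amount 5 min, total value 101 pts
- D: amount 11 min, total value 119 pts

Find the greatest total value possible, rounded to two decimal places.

402.20

Take in order of value per unit:
- C (101/5 per unit): all 5 → value 101, running total 101.00
- B (59/5 per unit): all 5 → value 59, running total 160.00
- D (119/11 per unit): all 11 → value 119, running total 279.00
- A (132/15 per unit): 14 of 15 → value 14×132/15 = 123.2000, running total 402.20
Total 402.20.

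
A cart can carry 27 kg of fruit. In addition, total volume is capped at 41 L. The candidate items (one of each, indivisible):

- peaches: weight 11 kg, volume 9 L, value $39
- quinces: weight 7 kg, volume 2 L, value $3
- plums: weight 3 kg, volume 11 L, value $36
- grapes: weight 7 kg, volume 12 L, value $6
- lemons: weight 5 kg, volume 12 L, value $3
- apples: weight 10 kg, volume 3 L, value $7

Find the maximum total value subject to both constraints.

Feasible sets respecting both limits:
- peaches+plums+apples: weight 24, volume 23, value 82
- peaches+plums+grapes: weight 21, volume 32, value 81
- peaches+quinces+plums+lemons: weight 26, volume 34, value 81
- peaches+quinces+plums: weight 21, volume 22, value 78
Best: $82.

$82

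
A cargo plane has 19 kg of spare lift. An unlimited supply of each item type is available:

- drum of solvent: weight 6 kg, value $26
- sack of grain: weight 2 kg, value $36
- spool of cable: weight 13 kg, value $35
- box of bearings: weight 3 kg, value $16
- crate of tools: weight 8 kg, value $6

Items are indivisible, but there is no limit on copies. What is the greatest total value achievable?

$324

Best value-per-unit is sack of grain at 36/2, and filling with it alone uses weight 9×2=18. No mix of the others beats 9×36 = 324.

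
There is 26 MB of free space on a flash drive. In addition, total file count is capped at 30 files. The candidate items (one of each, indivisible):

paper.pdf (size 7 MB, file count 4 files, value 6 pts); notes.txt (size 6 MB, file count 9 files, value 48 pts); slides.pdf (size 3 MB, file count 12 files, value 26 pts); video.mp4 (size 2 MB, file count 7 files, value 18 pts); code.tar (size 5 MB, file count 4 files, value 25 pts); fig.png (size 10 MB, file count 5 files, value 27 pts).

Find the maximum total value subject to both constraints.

126 pts

Feasible sets respecting both limits:
- notes.txt+slides.pdf+code.tar+fig.png: size 24, file count 30, value 126
- notes.txt+video.mp4+code.tar+fig.png: size 23, file count 25, value 118
- paper.pdf+notes.txt+slides.pdf+fig.png: size 26, file count 30, value 107
- paper.pdf+notes.txt+slides.pdf+code.tar: size 21, file count 29, value 105
Best: 126 pts.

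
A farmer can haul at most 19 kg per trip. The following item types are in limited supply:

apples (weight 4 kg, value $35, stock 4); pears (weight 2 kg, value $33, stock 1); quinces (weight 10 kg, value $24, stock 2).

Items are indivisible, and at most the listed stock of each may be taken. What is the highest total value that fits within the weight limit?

Best selections within weight 19 and stock limits:
- 4×apples + 1×pears: weight 18, value 173
- 4×apples: weight 16, value 140
- 3×apples + 1×pears: weight 14, value 138
Best: $173.

$173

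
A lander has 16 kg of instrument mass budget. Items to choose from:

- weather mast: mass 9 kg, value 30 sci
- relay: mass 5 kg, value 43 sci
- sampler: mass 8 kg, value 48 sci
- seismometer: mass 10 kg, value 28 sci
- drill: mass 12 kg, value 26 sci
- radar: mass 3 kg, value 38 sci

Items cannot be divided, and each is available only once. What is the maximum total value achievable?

129 sci

This is a 0/1 knapsack; check combinations near the capacity.
- relay+sampler+radar: mass 5+8+3=16, value 43+48+38=129
- relay+sampler: mass 5+8=13, value 43+48=91
- sampler+radar: mass 8+3=11, value 48+38=86
- relay+radar: mass 5+3=8, value 43+38=81
- weather mast+relay: mass 9+5=14, value 30+43=73
Best: 129 sci.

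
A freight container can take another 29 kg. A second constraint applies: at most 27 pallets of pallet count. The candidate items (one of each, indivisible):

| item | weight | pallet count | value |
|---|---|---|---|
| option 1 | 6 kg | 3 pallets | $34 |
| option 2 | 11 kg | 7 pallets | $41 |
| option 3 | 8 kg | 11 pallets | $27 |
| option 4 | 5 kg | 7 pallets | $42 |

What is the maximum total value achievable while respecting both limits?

Feasible sets respecting both limits:
- option 1+option 2+option 4: weight 22, pallet count 17, value 117
- option 2+option 3+option 4: weight 24, pallet count 25, value 110
- option 1+option 3+option 4: weight 19, pallet count 21, value 103
- option 1+option 2+option 3: weight 25, pallet count 21, value 102
Best: $117.

$117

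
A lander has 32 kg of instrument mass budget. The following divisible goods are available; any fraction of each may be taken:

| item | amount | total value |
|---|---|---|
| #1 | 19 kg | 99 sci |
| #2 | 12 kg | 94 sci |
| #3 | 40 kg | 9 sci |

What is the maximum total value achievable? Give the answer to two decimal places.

Take in order of value per unit:
- #2 (94/12 per unit): all 12 → value 94, running total 94.00
- #1 (99/19 per unit): all 19 → value 99, running total 193.00
- #3 (9/40 per unit): 1 of 40 → value 1×9/40 = 0.2250, running total 193.23
Total 193.23.

193.23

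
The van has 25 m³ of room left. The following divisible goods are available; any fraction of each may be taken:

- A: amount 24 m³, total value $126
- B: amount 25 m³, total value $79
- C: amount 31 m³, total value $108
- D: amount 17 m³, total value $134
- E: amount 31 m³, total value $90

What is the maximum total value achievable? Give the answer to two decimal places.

Take in order of value per unit:
- D (134/17 per unit): all 17 → value 134, running total 134.00
- A (126/24 per unit): 8 of 24 → value 8×126/24 = 42.0000, running total 176.00
Total 176.00.

176.00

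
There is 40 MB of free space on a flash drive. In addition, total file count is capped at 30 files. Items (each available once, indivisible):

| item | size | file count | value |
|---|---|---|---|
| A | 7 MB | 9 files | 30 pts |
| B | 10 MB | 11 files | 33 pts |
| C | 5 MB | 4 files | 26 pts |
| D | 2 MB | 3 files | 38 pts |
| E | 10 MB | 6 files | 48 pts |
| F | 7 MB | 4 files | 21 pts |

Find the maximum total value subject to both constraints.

Feasible sets respecting both limits:
- B+C+D+E+F: size 34, file count 28, value 166
- A+C+D+E+F: size 31, file count 26, value 163
- A+B+D+E: size 29, file count 29, value 149
- B+C+D+E: size 27, file count 24, value 145
Best: 166 pts.

166 pts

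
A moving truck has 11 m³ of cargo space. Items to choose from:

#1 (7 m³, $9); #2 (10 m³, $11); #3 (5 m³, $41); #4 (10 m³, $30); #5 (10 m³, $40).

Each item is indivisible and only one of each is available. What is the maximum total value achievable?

$41

Check high-value combinations within 11 m³:
- #3: volume 5, value 41
- #5: volume 10, value 40
- #4: volume 10, value 30
- #2: volume 10, value 11
- #1: volume 7, value 9
Best: $41.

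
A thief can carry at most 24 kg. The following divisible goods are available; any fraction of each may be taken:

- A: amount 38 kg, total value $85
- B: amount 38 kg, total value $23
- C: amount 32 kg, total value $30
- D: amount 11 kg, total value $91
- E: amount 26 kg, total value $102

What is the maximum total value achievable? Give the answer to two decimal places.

142.00

Take in order of value per unit:
- D (91/11 per unit): all 11 → value 91, running total 91.00
- E (102/26 per unit): 13 of 26 → value 13×102/26 = 51.0000, running total 142.00
Total 142.00.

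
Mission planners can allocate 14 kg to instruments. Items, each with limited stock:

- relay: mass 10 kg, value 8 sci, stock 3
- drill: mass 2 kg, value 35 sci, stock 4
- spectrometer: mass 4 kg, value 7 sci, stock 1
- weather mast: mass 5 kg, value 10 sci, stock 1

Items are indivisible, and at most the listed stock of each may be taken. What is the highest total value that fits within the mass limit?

150 sci

Top feasible selections:
- 4×drill + 1×weather mast: mass 13, value 150
- 4×drill + 1×spectrometer: mass 12, value 147
Best: 150 sci.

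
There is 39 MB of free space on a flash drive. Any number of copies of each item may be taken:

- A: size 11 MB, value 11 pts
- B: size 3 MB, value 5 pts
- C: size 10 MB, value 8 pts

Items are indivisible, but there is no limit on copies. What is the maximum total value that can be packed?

Best value-per-unit is B at 5/3, and filling with it alone uses size 13×3=39. No mix of the others beats 13×5 = 65.

65 pts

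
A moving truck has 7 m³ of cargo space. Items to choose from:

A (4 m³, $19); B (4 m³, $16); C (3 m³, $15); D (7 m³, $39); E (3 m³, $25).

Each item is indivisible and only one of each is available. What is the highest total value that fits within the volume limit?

$44

Check high-value combinations within 7 m³:
- A+E: volume 4+3=7, value 19+25=44
- B+E: volume 4+3=7, value 16+25=41
- C+E: volume 3+3=6, value 15+25=40
Best: $44.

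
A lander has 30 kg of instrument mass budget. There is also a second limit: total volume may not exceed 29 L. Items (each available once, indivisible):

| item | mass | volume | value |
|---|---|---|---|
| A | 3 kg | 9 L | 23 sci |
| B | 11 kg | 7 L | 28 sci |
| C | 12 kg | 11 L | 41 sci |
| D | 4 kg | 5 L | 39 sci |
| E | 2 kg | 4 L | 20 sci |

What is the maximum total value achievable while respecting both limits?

Feasible sets respecting both limits:
- B+C+D+E: mass 29, volume 27, value 128
- A+C+D+E: mass 21, volume 29, value 123
- A+B+D+E: mass 20, volume 25, value 110
Best: 128 sci.

128 sci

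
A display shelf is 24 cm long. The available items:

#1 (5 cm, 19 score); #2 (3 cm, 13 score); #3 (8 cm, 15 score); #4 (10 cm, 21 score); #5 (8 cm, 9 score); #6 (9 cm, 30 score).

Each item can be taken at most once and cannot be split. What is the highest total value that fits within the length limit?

Check high-value combinations within 24 cm:
- #1+#4+#6: length 5+10+9=24, value 19+21+30=70
- #1+#3+#6: length 5+8+9=22, value 19+15+30=64
- #2+#4+#6: length 3+10+9=22, value 13+21+30=64
- #1+#2+#6: length 5+3+9=17, value 19+13+30=62
- #2+#3+#6: length 3+8+9=20, value 13+15+30=58
Best: 70 score.

70 score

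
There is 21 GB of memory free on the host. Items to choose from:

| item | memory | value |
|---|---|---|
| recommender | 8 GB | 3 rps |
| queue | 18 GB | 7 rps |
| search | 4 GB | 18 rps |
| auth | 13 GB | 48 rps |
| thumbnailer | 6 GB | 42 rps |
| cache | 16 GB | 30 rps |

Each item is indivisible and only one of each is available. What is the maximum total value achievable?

Check high-value combinations within 21 GB:
- auth+thumbnailer: memory 13+6=19, value 48+42=90
- search+auth: memory 4+13=17, value 18+48=66
- recommender+search+thumbnailer: memory 8+4+6=18, value 3+18+42=63
Best: 90 rps.

90 rps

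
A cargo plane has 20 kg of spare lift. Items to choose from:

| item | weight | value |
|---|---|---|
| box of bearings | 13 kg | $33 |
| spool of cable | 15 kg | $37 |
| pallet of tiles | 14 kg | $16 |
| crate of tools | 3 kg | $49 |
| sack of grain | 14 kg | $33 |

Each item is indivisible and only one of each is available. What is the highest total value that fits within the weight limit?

$86

Check high-value combinations within 20 kg:
- spool of cable+crate of tools: weight 15+3=18, value 37+49=86
- box of bearings+crate of tools: weight 13+3=16, value 33+49=82
- crate of tools+sack of grain: weight 3+14=17, value 49+33=82
- pallet of tiles+crate of tools: weight 14+3=17, value 16+49=65
Best: $86.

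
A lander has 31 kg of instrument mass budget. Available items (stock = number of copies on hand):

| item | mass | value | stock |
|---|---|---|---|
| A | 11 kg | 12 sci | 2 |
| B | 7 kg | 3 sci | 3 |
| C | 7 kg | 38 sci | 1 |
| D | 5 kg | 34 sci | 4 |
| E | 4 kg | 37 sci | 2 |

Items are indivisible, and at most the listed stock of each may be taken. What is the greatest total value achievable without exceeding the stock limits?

Top feasible selections:
- 1×C + 3×D + 2×E: mass 30, value 214
- 1×C + 4×D + 1×E: mass 31, value 211
- 4×D + 2×E: mass 28, value 210
- 1×C + 2×D + 2×E: mass 25, value 180
Best: 214 sci.

214 sci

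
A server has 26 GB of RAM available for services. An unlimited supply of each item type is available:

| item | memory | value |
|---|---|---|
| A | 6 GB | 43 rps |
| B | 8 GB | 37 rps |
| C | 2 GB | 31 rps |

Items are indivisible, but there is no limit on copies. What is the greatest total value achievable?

Best value-per-unit is C at 31/2, and filling with it alone uses memory 13×2=26. No mix of the others beats 13×31 = 403.

403 rps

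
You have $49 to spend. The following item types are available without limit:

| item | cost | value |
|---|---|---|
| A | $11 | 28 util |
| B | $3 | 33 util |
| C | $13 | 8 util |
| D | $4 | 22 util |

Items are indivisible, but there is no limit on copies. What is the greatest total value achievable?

528 util

Best value-per-unit is B at 33/3, and filling with it alone uses cost 16×3=48. No mix of the others beats 16×33 = 528.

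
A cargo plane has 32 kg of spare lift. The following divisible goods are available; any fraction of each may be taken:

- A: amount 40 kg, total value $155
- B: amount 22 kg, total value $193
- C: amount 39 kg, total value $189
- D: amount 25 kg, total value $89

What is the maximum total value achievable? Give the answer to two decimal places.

241.46

Take in order of value per unit:
- B (193/22 per unit): all 22 → value 193, running total 193.00
- C (189/39 per unit): 10 of 39 → value 10×189/39 = 48.4615, running total 241.46
Total 241.46.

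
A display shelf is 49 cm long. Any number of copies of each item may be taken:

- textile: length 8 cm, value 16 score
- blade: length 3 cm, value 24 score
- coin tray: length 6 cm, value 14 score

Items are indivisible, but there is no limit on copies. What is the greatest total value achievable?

Best value-per-unit is blade at 24/3, and filling with it alone uses length 16×3=48. No mix of the others beats 16×24 = 384.

384 score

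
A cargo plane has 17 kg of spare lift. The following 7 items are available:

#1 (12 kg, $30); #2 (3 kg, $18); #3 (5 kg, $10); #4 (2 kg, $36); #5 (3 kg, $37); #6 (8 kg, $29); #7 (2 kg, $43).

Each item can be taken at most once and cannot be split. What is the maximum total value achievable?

This is a 0/1 knapsack; check combinations near the capacity.
- #4+#5+#6+#7: weight 2+3+8+2=15, value 36+37+29+43=145
- #2+#3+#4+#5+#7: weight 3+5+2+3+2=15, value 18+10+36+37+43=144
- #2+#4+#5+#7: weight 3+2+3+2=10, value 18+36+37+43=134
- #2+#5+#6+#7: weight 3+3+8+2=16, value 18+37+29+43=127
- #3+#4+#5+#7: weight 5+2+3+2=12, value 10+36+37+43=126
Best: $145.

$145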